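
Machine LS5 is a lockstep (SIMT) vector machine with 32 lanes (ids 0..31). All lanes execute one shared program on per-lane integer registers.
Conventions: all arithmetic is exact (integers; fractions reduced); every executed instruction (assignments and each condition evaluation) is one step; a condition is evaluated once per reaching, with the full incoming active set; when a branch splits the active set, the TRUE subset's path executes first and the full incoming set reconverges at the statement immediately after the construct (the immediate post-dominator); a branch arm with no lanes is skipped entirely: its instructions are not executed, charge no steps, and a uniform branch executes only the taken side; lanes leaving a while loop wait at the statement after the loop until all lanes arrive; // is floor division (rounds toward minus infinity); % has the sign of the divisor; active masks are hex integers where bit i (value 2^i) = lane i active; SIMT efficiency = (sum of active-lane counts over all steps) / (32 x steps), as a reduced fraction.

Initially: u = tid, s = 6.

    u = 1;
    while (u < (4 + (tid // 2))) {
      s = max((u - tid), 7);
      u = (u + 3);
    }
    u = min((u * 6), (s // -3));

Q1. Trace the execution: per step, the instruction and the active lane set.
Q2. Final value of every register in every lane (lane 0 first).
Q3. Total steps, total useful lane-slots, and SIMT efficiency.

step 0: u <- 1                       0xffffffff
step 1: eval (u < (4 + (tid // 2)))  0xffffffff
step 2: s <- max((u - tid), 7)       0xffffffff
step 3: u <- (u + 3)                 0xffffffff
step 4: eval (u < (4 + (tid // 2)))  0xffffffff
step 5: s <- max((u - tid), 7)       0xfffffffc
step 6: u <- (u + 3)                 0xfffffffc
step 7: eval (u < (4 + (tid // 2)))  0xfffffffc
step 8: s <- max((u - tid), 7)       0xffffff00
step 9: u <- (u + 3)                 0xffffff00
step 10: eval (u < (4 + (tid // 2)))  0xffffff00
step 11: s <- max((u - tid), 7)       0xffffc000
step 12: u <- (u + 3)                 0xffffc000
step 13: eval (u < (4 + (tid // 2)))  0xffffc000
step 14: s <- max((u - tid), 7)       0xfff00000
step 15: u <- (u + 3)                 0xfff00000
step 16: eval (u < (4 + (tid // 2)))  0xfff00000
step 17: s <- max((u - tid), 7)       0xfc000000
step 18: u <- (u + 3)                 0xfc000000
step 19: eval (u < (4 + (tid // 2)))  0xfc000000
step 20: u <- min((u * 6), (s // -3)) 0xffffffff

Answer: 21 steps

u: -3,-3,-3,-3,-3,-3,-3,-3,-3,-3,-3,-3,-3,-3,-3,-3,-3,-3,-3,-3,-3,-3,-3,-3,-3,-3,-3,-3,-3,-3,-3,-3
s: 7,7,7,7,7,7,7,7,7,7,7,7,7,7,7,7,7,7,7,7,7,7,7,7,7,7,7,7,7,7,7,7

steps = 21; useful = 462; efficiency = 462/672 = 11/16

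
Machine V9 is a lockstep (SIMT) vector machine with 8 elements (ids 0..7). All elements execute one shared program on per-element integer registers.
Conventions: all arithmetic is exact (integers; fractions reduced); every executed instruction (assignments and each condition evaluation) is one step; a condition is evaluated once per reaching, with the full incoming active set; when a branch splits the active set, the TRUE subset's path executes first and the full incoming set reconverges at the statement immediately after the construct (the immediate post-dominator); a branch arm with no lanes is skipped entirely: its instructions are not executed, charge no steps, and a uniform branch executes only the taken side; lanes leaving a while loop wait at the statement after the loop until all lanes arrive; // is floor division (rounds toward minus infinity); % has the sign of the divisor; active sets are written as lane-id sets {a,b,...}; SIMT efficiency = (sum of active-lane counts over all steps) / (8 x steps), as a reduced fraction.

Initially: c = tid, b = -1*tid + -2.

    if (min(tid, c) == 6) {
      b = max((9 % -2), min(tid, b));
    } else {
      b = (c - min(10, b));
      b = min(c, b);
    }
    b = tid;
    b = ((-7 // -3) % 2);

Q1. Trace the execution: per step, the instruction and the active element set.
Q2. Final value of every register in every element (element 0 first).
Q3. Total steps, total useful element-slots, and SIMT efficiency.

step 0: eval (min(tid, c) == 6)      {0,1,2,3,4,5,6,7}
step 1: b <- max((9 % -2), min(tid, b)) {6}
step 2: b <- (c - min(10, b))        {0,1,2,3,4,5,7}
step 3: b <- min(c, b)               {0,1,2,3,4,5,7}
step 4: b <- tid                     {0,1,2,3,4,5,6,7}
step 5: b <- ((-7 // -3) % 2)        {0,1,2,3,4,5,6,7}

Answer: 6 steps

c: 0,1,2,3,4,5,6,7
b: 0,0,0,0,0,0,0,0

steps = 6; useful = 39; efficiency = 39/48 = 13/16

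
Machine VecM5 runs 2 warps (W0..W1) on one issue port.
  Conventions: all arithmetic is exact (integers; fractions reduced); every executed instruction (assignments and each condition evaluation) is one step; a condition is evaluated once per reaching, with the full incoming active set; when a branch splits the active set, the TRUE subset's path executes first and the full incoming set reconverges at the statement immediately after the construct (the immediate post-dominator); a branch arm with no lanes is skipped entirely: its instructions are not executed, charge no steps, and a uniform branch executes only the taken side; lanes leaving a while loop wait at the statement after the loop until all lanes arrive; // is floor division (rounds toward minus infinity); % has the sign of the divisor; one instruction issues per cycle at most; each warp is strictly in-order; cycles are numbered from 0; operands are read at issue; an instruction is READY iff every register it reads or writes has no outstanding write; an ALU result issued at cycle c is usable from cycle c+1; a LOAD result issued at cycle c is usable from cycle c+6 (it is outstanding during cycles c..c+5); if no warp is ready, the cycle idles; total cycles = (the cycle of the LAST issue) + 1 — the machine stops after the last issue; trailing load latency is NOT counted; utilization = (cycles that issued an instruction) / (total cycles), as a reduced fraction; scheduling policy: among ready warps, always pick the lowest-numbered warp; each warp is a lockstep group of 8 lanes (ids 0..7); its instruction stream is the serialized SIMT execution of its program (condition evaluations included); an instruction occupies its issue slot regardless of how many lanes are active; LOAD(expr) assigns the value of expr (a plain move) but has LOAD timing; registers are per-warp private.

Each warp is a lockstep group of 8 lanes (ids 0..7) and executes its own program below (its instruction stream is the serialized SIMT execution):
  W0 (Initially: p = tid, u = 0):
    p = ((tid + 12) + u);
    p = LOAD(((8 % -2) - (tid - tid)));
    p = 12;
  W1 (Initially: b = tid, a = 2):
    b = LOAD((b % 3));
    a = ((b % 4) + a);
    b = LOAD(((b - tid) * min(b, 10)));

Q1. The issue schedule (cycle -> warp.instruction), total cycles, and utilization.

cycle 0: W0.I0
cycle 1: W0.I1
cycle 2: W1.I0
cycle 3: idle
cycle 4: idle
cycle 5: idle
cycle 6: idle
cycle 7: W0.I2
cycle 8: W1.I1
cycle 9: W1.I2

Answer: 10 cycles, utilization 3/5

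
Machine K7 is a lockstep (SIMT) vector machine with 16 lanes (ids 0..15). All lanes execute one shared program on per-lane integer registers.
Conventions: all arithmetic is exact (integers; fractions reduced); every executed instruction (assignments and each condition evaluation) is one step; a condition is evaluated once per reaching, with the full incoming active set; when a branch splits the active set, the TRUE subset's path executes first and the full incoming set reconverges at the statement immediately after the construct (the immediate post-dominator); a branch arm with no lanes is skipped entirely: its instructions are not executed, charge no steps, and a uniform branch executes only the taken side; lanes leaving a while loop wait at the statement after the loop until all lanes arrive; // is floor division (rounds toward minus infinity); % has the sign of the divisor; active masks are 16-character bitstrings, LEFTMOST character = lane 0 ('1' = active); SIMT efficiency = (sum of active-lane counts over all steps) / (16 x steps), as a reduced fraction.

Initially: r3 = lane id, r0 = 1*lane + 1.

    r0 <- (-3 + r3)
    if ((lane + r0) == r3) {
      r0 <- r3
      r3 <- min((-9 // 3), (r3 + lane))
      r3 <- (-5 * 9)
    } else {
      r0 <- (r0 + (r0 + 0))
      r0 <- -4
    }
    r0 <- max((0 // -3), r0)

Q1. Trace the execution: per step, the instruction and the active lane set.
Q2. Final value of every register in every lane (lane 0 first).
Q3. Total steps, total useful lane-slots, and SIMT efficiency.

step 0: r0 <- (-3 + r3)              1111111111111111
step 1: eval ((lane + r0) == r3)     1111111111111111
step 2: r0 <- r3                     0001000000000000
step 3: r3 <- min((-9 // 3), (r3 + lane)) 0001000000000000
step 4: r3 <- (-5 * 9)               0001000000000000
step 5: r0 <- (r0 + (r0 + 0))        1110111111111111
step 6: r0 <- -4                     1110111111111111
step 7: r0 <- max((0 // -3), r0)     1111111111111111

Answer: 8 steps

r3: 0,1,2,-45,4,5,6,7,8,9,10,11,12,13,14,15
r0: 0,0,0,3,0,0,0,0,0,0,0,0,0,0,0,0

steps = 8; useful = 81; efficiency = 81/128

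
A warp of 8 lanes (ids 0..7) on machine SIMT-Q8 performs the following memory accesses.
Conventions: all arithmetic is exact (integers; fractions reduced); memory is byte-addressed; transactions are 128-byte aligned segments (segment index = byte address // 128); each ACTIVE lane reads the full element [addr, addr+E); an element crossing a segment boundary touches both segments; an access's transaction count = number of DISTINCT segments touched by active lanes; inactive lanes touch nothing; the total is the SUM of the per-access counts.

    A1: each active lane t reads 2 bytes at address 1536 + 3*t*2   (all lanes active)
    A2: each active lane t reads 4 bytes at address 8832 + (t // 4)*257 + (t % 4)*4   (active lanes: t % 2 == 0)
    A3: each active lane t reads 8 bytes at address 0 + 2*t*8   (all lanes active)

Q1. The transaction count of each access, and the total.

A1: 1 transaction
A2: 2 transactions
A3: 1 transaction

Answer: 1,2,1; total 4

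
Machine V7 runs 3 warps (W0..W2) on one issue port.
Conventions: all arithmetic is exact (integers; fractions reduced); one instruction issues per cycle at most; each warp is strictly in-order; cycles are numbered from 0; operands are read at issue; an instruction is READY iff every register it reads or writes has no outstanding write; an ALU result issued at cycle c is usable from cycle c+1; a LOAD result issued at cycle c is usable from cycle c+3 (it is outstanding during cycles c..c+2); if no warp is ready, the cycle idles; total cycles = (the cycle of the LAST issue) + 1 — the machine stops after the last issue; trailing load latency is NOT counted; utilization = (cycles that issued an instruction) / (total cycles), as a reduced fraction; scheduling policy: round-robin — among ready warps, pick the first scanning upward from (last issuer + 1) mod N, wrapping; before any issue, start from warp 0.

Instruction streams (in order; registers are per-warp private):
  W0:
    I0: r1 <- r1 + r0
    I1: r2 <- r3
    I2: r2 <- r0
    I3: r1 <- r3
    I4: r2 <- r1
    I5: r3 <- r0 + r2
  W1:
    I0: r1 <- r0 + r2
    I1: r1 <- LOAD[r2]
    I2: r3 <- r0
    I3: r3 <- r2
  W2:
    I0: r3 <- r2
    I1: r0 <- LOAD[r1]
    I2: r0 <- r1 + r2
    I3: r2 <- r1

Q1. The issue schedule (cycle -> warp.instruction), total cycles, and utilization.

cycle 0: W0.I0
cycle 1: W1.I0
cycle 2: W2.I0
cycle 3: W0.I1
cycle 4: W1.I1
cycle 5: W2.I1
cycle 6: W0.I2
cycle 7: W1.I2
cycle 8: W2.I2
cycle 9: W0.I3
cycle 10: W1.I3
cycle 11: W2.I3
cycle 12: W0.I4
cycle 13: W0.I5

Answer: 14 cycles, utilization 1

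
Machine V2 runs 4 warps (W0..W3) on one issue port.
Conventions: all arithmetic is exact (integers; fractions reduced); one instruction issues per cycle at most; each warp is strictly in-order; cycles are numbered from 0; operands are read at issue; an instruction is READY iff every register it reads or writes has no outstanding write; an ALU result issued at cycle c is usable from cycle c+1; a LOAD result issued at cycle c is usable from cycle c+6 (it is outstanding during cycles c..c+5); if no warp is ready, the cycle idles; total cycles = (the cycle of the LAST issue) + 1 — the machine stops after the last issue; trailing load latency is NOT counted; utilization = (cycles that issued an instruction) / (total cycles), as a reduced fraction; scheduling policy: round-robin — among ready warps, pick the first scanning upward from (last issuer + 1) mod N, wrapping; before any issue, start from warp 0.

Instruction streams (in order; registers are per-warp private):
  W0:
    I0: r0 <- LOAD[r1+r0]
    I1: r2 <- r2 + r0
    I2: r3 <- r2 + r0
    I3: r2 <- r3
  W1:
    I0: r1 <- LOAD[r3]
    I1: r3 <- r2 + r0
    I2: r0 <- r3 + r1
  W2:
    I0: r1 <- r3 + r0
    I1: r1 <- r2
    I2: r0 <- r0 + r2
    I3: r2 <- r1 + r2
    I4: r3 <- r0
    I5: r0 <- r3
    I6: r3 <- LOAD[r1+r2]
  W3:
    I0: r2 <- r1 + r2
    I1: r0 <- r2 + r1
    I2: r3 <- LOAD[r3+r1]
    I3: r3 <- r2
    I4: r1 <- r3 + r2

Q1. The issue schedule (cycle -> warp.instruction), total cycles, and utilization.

cycle 0: W0.I0
cycle 1: W1.I0
cycle 2: W2.I0
cycle 3: W3.I0
cycle 4: W1.I1
cycle 5: W2.I1
cycle 6: W3.I1
cycle 7: W0.I1
cycle 8: W1.I2
cycle 9: W2.I2
cycle 10: W3.I2
cycle 11: W0.I2
cycle 12: W2.I3
cycle 13: W0.I3
cycle 14: W2.I4
cycle 15: W2.I5
cycle 16: W3.I3
cycle 17: W2.I6
cycle 18: W3.I4

Answer: 19 cycles, utilization 1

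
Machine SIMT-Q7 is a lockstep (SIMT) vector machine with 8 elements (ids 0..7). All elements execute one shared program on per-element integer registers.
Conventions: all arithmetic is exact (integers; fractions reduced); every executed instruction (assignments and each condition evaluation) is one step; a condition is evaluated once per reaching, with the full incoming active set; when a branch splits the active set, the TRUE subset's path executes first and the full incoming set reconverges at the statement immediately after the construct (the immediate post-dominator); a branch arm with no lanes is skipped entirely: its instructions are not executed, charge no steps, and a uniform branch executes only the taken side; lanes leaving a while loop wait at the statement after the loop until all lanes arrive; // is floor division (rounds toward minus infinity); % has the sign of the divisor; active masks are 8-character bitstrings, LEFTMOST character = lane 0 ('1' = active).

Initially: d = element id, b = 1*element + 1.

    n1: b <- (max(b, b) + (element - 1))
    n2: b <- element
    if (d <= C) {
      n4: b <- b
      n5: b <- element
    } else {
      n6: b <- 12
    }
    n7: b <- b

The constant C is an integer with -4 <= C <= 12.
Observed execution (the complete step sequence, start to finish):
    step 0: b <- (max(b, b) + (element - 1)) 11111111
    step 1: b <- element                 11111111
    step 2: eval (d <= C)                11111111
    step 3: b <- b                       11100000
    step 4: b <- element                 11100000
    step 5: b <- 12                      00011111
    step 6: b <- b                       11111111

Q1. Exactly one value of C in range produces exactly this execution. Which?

Answer: C = 2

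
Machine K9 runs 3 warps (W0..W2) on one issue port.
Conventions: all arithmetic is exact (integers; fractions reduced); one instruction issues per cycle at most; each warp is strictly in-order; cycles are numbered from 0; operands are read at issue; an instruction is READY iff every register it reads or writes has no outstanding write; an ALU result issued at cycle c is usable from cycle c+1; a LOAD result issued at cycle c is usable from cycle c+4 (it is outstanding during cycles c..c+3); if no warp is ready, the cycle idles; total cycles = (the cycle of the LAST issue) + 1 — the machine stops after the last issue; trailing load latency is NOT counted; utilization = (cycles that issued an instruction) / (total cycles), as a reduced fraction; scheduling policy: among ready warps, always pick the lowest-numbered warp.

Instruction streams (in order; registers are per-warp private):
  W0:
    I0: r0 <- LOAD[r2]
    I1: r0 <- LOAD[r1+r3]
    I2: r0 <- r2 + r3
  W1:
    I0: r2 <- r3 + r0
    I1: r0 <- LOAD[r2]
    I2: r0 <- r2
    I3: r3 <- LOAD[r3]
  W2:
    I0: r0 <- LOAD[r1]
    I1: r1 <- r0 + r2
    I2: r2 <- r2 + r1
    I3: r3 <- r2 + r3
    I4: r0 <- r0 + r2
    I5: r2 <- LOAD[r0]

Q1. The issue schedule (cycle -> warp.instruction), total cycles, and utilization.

cycle 0: W0.I0
cycle 1: W1.I0
cycle 2: W1.I1
cycle 3: W2.I0
cycle 4: W0.I1
cycle 5: idle
cycle 6: W1.I2
cycle 7: W1.I3
cycle 8: W0.I2
cycle 9: W2.I1
cycle 10: W2.I2
cycle 11: W2.I3
cycle 12: W2.I4
cycle 13: W2.I5

Answer: 14 cycles, utilization 13/14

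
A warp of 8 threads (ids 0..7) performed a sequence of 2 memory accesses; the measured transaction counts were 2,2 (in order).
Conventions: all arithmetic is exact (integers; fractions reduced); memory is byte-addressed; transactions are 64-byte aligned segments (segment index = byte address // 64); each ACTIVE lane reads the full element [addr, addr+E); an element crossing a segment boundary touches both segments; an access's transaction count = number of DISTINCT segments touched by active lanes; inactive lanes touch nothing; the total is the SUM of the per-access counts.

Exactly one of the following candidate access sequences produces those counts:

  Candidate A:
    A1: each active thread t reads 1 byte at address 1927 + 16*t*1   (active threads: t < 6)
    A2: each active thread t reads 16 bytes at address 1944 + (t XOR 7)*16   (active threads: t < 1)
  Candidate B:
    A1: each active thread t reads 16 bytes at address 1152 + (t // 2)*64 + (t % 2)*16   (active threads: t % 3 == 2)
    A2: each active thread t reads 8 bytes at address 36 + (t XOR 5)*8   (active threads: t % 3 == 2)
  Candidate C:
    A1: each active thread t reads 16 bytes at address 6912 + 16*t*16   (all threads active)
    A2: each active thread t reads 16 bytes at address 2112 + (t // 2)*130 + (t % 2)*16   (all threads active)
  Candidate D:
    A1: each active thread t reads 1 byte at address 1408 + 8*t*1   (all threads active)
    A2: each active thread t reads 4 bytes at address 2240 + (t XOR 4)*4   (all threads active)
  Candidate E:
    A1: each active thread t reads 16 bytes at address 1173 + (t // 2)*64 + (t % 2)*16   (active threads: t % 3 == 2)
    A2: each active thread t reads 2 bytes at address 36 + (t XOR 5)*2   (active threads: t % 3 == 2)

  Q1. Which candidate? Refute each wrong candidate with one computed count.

A: A2 gives 1 transaction, not 2
C: A1 gives 8 transactions, not 2
D: A1 gives 1 transaction, not 2
E: A2 gives 1 transaction, not 2
B: all counts match (2,2)

Answer: B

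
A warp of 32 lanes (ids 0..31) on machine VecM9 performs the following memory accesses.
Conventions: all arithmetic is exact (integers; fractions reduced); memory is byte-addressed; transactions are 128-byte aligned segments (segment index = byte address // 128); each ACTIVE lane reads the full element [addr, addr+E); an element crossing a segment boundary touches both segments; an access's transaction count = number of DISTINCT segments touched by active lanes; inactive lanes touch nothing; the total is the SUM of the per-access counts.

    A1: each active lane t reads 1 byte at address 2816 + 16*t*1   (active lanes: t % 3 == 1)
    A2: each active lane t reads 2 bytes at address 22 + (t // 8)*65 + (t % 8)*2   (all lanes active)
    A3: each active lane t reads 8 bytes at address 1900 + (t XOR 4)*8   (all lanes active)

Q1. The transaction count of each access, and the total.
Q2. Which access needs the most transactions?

A1: 4 transactions
A2: 2 transactions
A3: 3 transactions

Answer: 4,2,3; total 9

Answer: A1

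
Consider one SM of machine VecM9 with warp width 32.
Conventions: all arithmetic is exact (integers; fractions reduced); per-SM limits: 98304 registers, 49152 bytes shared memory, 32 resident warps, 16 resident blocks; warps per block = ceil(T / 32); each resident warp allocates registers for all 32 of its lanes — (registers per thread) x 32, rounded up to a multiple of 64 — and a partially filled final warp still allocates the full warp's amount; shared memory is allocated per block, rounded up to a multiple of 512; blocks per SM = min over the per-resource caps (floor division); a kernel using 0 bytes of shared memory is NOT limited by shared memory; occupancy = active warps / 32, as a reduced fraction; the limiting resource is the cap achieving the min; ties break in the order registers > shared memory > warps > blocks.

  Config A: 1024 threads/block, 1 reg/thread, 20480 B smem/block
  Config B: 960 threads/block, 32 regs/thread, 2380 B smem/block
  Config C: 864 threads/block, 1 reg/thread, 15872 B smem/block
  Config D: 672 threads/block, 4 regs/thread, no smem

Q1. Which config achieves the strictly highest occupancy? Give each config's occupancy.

occupancies: A 1, B 15/16, C 27/32, D 21/32

Answer: A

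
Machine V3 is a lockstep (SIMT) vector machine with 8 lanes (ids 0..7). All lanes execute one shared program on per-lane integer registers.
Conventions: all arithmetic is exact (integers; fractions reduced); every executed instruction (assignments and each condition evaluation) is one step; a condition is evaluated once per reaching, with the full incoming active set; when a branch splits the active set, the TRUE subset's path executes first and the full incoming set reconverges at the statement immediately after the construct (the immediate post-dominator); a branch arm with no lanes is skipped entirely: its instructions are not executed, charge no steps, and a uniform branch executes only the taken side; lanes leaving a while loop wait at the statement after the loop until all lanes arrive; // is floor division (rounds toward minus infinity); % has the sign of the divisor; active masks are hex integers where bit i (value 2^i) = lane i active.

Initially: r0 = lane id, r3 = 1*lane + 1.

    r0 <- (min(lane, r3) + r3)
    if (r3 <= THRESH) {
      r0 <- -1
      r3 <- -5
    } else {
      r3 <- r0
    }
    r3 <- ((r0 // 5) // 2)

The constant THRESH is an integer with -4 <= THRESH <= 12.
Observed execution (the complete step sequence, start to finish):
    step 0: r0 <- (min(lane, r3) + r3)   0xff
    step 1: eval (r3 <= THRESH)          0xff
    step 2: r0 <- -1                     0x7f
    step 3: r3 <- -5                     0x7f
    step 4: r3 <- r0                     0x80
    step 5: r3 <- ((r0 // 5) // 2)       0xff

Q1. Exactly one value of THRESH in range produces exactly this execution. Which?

Answer: THRESH = 7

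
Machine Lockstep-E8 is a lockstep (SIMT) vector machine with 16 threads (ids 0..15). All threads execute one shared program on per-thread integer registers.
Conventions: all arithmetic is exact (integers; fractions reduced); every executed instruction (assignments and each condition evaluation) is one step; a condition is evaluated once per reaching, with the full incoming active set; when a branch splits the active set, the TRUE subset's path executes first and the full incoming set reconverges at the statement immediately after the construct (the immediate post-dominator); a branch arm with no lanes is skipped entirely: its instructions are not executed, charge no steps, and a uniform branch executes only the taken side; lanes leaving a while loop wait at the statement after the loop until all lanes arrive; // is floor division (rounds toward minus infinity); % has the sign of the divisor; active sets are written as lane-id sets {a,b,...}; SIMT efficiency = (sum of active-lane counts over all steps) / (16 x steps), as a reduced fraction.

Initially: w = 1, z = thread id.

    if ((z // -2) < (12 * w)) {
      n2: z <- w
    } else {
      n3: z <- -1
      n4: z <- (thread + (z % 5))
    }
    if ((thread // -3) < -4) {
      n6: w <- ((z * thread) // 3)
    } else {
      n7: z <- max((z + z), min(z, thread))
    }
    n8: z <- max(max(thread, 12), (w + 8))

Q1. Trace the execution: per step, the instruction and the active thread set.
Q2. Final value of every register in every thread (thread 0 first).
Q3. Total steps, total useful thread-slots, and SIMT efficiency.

step 0: eval ((z // -2) < (12 * w))  {0,1,2,3,4,5,6,7,8,9,10,11,12,13,14,15}
step 1: z <- w                       {0,1,2,3,4,5,6,7,8,9,10,11,12,13,14,15}
step 2: eval ((thread // -3) < -4)   {0,1,2,3,4,5,6,7,8,9,10,11,12,13,14,15}
step 3: w <- ((z * thread) // 3)     {13,14,15}
step 4: z <- max((z + z), min(z, thread)) {0,1,2,3,4,5,6,7,8,9,10,11,12}
step 5: z <- max(max(thread, 12), (w + 8)) {0,1,2,3,4,5,6,7,8,9,10,11,12,13,14,15}

Answer: 6 steps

w: 1,1,1,1,1,1,1,1,1,1,1,1,1,4,4,5
z: 12,12,12,12,12,12,12,12,12,12,12,12,12,13,14,15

steps = 6; useful = 80; efficiency = 80/96 = 5/6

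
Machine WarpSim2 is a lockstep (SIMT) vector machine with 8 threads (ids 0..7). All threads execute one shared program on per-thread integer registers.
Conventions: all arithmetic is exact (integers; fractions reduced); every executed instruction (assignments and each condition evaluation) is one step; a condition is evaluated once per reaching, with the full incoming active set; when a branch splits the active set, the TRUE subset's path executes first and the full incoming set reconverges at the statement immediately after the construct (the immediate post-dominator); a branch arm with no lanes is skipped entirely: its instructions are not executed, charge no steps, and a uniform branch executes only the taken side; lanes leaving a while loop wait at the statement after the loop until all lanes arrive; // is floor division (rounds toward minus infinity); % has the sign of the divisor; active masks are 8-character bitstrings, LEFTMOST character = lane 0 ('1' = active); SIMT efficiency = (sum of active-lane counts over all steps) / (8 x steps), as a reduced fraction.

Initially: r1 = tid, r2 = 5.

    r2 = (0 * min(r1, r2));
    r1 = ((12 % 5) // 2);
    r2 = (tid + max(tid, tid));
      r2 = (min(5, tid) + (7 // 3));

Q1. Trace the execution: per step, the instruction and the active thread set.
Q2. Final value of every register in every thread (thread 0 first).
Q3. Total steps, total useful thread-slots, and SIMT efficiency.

step 0: r2 <- (0 * min(r1, r2))      11111111
step 1: r1 <- ((12 % 5) // 2)        11111111
step 2: r2 <- (tid + max(tid, tid))  11111111
step 3: r2 <- (min(5, tid) + (7 // 3)) 11111111

Answer: 4 steps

r1: 1,1,1,1,1,1,1,1
r2: 2,3,4,5,6,7,7,7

steps = 4; useful = 32; efficiency = 32/32 = 1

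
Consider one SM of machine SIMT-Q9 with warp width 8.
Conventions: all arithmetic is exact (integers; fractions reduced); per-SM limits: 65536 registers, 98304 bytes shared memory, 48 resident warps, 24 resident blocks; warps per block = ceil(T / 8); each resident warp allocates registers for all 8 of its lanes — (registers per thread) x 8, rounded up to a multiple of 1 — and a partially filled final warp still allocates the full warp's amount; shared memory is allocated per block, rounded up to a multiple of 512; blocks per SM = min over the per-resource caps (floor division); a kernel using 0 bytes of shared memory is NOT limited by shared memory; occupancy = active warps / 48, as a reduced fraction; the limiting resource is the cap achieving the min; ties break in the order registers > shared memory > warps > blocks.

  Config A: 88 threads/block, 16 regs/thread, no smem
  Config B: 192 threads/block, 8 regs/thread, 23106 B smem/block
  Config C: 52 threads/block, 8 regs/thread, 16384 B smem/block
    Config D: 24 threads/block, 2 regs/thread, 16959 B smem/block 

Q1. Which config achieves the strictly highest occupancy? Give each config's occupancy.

occupancies: A 11/12, B 1, C 7/8, D 5/16

Answer: B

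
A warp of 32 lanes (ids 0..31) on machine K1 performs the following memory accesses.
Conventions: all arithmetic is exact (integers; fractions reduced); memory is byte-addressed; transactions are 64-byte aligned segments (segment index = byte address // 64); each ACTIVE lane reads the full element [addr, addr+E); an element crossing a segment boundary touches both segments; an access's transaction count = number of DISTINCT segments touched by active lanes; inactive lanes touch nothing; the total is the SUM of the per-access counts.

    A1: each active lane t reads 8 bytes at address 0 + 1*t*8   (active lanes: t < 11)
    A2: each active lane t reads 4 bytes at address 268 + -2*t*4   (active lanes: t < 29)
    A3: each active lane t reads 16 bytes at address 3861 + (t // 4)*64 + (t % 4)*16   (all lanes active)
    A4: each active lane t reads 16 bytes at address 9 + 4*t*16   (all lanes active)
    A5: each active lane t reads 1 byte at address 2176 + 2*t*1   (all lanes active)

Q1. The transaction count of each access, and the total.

A1: 2 transactions
A2: 5 transactions
A3: 9 transactions
A4: 32 transactions
A5: 1 transaction

Answer: 2,5,9,32,1; total 49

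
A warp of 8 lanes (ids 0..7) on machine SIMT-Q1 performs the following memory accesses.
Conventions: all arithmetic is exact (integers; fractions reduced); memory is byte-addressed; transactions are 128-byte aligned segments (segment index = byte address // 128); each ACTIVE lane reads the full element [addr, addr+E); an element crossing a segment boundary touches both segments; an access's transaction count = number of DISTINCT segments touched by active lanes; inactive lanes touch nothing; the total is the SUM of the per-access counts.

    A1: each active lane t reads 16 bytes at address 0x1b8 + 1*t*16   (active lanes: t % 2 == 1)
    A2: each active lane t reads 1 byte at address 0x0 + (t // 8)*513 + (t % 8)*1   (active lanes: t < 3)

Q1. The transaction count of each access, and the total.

A1: 2 transactions
A2: 1 transaction

Answer: 2,1; total 3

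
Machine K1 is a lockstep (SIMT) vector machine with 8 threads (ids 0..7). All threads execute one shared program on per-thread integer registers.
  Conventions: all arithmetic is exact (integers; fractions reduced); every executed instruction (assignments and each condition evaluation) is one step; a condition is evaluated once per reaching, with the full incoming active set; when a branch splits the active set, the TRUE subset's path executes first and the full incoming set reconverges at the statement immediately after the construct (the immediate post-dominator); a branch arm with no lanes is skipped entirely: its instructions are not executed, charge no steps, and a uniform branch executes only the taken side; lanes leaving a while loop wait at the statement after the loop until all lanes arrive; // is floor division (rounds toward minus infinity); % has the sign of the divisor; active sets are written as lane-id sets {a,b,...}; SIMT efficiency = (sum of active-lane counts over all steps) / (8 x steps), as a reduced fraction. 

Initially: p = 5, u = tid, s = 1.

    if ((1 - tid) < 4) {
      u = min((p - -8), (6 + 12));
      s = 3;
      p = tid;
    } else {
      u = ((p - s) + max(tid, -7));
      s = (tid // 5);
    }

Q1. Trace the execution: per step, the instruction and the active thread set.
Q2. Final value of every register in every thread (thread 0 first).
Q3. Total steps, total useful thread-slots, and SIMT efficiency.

step 0: eval ((1 - tid) < 4)         {0,1,2,3,4,5,6,7}
step 1: u <- min((p - -8), (6 + 12)) {0,1,2,3,4,5,6,7}
step 2: s <- 3                       {0,1,2,3,4,5,6,7}
step 3: p <- tid                     {0,1,2,3,4,5,6,7}

Answer: 4 steps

p: 0,1,2,3,4,5,6,7
u: 13,13,13,13,13,13,13,13
s: 3,3,3,3,3,3,3,3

steps = 4; useful = 32; efficiency = 32/32 = 1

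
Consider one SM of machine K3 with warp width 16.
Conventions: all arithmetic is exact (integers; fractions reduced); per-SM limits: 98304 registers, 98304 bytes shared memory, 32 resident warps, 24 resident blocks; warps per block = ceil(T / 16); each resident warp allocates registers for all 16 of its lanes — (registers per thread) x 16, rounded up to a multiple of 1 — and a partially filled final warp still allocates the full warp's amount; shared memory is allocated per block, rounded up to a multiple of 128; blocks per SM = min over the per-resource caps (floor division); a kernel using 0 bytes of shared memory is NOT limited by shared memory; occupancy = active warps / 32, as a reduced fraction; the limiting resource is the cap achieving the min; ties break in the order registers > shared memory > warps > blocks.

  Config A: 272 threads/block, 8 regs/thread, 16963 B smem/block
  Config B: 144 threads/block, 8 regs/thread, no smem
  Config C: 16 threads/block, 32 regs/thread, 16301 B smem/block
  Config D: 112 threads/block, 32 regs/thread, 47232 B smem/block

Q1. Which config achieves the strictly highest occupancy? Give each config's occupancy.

occupancies: A 17/32, B 27/32, C 3/16, D 7/16

Answer: B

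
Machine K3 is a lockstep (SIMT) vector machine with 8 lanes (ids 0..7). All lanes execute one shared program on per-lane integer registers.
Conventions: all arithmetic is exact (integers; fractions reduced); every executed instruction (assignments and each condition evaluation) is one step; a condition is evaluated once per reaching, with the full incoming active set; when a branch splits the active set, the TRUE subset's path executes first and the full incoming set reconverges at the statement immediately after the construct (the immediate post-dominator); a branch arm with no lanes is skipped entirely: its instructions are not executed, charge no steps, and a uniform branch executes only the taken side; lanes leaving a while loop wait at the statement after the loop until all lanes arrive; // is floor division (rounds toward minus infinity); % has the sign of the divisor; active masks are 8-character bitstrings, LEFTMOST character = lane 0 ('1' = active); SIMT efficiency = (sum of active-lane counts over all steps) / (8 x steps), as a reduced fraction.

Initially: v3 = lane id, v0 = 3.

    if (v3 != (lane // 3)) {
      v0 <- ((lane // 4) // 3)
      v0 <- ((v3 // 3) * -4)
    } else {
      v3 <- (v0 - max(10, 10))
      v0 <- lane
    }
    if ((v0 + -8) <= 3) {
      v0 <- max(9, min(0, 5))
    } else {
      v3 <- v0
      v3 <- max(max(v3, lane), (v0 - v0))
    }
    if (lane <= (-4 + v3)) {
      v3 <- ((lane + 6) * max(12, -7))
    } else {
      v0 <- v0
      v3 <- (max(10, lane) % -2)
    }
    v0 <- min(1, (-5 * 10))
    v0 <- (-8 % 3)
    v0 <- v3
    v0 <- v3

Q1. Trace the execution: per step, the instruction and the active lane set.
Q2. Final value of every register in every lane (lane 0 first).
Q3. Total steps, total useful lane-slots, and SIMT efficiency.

step 0: eval (v3 != (lane // 3))     11111111
step 1: v0 <- ((lane // 4) // 3)     01111111
step 2: v0 <- ((v3 // 3) * -4)       01111111
step 3: v3 <- (v0 - max(10, 10))     10000000
step 4: v0 <- lane                   10000000
step 5: eval ((v0 + -8) <= 3)        11111111
step 6: v0 <- max(9, min(0, 5))      11111111
step 7: eval (lane <= (-4 + v3))     11111111
step 8: v0 <- v0                     11111111
step 9: v3 <- (max(10, lane) % -2)   11111111
step 10: v0 <- min(1, (-5 * 10))      11111111
step 11: v0 <- (-8 % 3)               11111111
step 12: v0 <- v3                     11111111
step 13: v0 <- v3                     11111111

Answer: 14 steps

v3: 0,0,0,0,0,0,0,0
v0: 0,0,0,0,0,0,0,0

steps = 14; useful = 96; efficiency = 96/112 = 6/7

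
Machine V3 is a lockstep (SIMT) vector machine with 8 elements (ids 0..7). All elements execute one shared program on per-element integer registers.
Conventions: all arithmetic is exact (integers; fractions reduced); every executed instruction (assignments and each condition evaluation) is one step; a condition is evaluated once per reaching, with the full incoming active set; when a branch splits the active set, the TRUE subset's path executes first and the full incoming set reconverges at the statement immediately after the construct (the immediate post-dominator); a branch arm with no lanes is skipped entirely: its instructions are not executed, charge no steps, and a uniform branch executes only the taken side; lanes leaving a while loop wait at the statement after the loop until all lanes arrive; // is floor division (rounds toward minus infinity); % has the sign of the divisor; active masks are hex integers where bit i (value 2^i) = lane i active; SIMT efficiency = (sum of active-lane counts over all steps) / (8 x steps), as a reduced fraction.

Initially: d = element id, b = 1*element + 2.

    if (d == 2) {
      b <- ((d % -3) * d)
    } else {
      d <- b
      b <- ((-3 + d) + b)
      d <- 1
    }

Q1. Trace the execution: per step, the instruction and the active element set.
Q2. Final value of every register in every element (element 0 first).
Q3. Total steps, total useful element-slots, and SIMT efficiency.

step 0: eval (d == 2)                0xff
step 1: b <- ((d % -3) * d)          0x04
step 2: d <- b                       0xfb
step 3: b <- ((-3 + d) + b)          0xfb
step 4: d <- 1                       0xfb

Answer: 5 steps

d: 1,1,2,1,1,1,1,1
b: 1,3,-2,7,9,11,13,15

steps = 5; useful = 30; efficiency = 30/40 = 3/4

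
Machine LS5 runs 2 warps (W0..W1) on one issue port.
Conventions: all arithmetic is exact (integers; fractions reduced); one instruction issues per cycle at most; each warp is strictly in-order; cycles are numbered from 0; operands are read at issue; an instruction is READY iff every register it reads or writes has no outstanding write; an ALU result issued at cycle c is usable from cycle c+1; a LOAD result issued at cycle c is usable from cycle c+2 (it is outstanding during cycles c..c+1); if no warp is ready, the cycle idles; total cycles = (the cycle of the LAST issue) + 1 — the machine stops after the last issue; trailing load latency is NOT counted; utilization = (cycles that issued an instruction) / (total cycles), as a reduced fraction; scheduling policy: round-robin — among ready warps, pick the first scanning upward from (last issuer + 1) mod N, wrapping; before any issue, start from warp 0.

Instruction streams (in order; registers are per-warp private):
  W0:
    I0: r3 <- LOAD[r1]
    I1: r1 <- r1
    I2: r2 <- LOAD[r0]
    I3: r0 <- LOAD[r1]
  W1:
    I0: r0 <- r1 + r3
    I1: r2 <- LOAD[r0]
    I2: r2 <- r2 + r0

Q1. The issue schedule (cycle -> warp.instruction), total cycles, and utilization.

cycle 0: W0.I0
cycle 1: W1.I0
cycle 2: W0.I1
cycle 3: W1.I1
cycle 4: W0.I2
cycle 5: W1.I2
cycle 6: W0.I3

Answer: 7 cycles, utilization 1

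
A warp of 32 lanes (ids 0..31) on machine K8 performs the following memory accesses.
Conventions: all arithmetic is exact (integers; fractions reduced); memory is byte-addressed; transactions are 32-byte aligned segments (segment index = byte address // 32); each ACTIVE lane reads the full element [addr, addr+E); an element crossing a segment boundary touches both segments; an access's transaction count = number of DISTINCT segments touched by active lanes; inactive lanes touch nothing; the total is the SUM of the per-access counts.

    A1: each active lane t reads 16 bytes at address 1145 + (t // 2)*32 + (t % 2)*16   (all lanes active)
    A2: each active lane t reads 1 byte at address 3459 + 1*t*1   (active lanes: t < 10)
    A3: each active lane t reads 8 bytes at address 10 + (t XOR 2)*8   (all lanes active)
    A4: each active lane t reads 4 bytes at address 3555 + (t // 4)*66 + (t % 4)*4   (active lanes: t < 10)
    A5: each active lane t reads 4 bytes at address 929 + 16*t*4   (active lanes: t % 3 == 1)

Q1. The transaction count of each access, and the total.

A1: 17 transactions
A2: 1 transaction
A3: 9 transactions
A4: 3 transactions
A5: 11 transactions

Answer: 17,1,9,3,11; total 41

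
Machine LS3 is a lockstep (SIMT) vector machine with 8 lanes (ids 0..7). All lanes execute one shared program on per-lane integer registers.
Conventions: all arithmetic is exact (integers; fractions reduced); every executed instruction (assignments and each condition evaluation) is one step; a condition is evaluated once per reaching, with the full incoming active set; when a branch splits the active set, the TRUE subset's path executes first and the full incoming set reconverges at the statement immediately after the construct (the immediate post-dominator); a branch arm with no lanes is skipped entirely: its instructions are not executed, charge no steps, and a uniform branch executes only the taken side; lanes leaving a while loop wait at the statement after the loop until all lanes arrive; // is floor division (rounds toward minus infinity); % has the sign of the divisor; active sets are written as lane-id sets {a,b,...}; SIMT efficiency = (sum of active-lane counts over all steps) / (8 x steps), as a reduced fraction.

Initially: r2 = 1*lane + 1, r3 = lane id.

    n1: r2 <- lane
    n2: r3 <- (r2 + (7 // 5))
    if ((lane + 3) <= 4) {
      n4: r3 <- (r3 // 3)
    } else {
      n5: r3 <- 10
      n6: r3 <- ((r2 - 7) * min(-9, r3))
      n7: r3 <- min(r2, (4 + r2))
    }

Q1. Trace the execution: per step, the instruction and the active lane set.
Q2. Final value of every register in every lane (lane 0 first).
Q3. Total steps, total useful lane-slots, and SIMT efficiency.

step 0: r2 <- lane                   {0,1,2,3,4,5,6,7}
step 1: r3 <- (r2 + (7 // 5))        {0,1,2,3,4,5,6,7}
step 2: eval ((lane + 3) <= 4)       {0,1,2,3,4,5,6,7}
step 3: r3 <- (r3 // 3)              {0,1}
step 4: r3 <- 10                     {2,3,4,5,6,7}
step 5: r3 <- ((r2 - 7) * min(-9, r3)) {2,3,4,5,6,7}
step 6: r3 <- min(r2, (4 + r2))      {2,3,4,5,6,7}

Answer: 7 steps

r2: 0,1,2,3,4,5,6,7
r3: 0,0,2,3,4,5,6,7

steps = 7; useful = 44; efficiency = 44/56 = 11/14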